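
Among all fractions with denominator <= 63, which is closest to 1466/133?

485/44

Expand x = 1466/133 as a continued fraction with the Euclidean algorithm:
  1466 = 11*133 + 3, so a_0 = 11.
  133 = 44*3 + 1, so a_1 = 44.
  3 = 3*1 + 0, so a_2 = 3.
so x = [11; 44, 3].
Convergents (p_i = a_i*p_{i-1} + p_{i-2}, q_i = a_i*q_{i-1} + q_{i-2} with p_{-2}=0, p_{-1}=1, q_{-2}=1, q_{-1}=0), until the denominator exceeds 63:
  i=0: a_0=11, p_0 = 11*1 + 0 = 11, q_0 = 11*0 + 1 = 1.
  i=1: a_1=44, p_1 = 44*11 + 1 = 485, q_1 = 44*1 + 0 = 44.
  i=2: a_2=3, p_2 = 3*485 + 11 = 1466, q_2 = 3*44 + 1 = 133.
q_2 = 133 > 63, so the last convergent with denominator <= 63 is p_1/q_1 = 485/44.
The closest fraction with denominator <= 63 is either p_1/q_1 or the intermediate fraction (k*p_1 + p_0)/(k*q_1 + q_0) with the largest k >= 1 whose denominator stays <= 63; these approach x as k grows, and every other convergent or intermediate fraction in range is farther away.
Largest k: floor((63 - q_0)/q_1) = floor((63 - 1)/44) = 1.
That gives (1*485 + 11)/(1*44 + 1) = 496/45.
Compare the errors: |x - 485/44| = |1466*44 - 485*133|/(133*44) = 1/5852, and |x - 496/45| = |1466*45 - 496*133|/(133*45) = 2/5985.
Cross-multiplying, 1*5985 = 5985 < 11704 = 2*5852, so 1/5852 is smaller: the convergent 485/44 is closer to x than 496/45.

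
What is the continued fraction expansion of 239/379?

Run the Euclidean algorithm on 239 and 379; the successive quotients are the partial quotients a_0, a_1, ... (each step inverts the fractional part left over by the previous one):
  239 = 0*379 + 239, so a_0 = 0.
  379 = 1*239 + 140, so a_1 = 1.
  239 = 1*140 + 99, so a_2 = 1.
  140 = 1*99 + 41, so a_3 = 1.
  99 = 2*41 + 17, so a_4 = 2.
  41 = 2*17 + 7, so a_5 = 2.
  17 = 2*7 + 3, so a_6 = 2.
  7 = 2*3 + 1, so a_7 = 2.
  3 = 3*1 + 0, so a_8 = 3.
The remainder reaches 0 after 9 divisions, so the expansion has 9 partial quotients, read off in order.

[0; 1, 1, 1, 2, 2, 2, 2, 3]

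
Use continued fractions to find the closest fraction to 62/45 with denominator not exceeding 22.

Expand x = 62/45 as a continued fraction with the Euclidean algorithm:
  62 = 1*45 + 17, so a_0 = 1.
  45 = 2*17 + 11, so a_1 = 2.
  17 = 1*11 + 6, so a_2 = 1.
  11 = 1*6 + 5, so a_3 = 1.
  6 = 1*5 + 1, so a_4 = 1.
  5 = 5*1 + 0, so a_5 = 5.
so x = [1; 2, 1, 1, 1, 5].
Convergents (p_i = a_i*p_{i-1} + p_{i-2}, q_i = a_i*q_{i-1} + q_{i-2} with p_{-2}=0, p_{-1}=1, q_{-2}=1, q_{-1}=0), until the denominator exceeds 22:
  i=0: a_0=1, p_0 = 1*1 + 0 = 1, q_0 = 1*0 + 1 = 1.
  i=1: a_1=2, p_1 = 2*1 + 1 = 3, q_1 = 2*1 + 0 = 2.
  i=2: a_2=1, p_2 = 1*3 + 1 = 4, q_2 = 1*2 + 1 = 3.
  i=3: a_3=1, p_3 = 1*4 + 3 = 7, q_3 = 1*3 + 2 = 5.
  i=4: a_4=1, p_4 = 1*7 + 4 = 11, q_4 = 1*5 + 3 = 8.
  i=5: a_5=5, p_5 = 5*11 + 7 = 62, q_5 = 5*8 + 5 = 45.
q_5 = 45 > 22, so the last convergent with denominator <= 22 is p_4/q_4 = 11/8.
The closest fraction with denominator <= 22 is either p_4/q_4 or the intermediate fraction (k*p_4 + p_3)/(k*q_4 + q_3) with the largest k >= 1 whose denominator stays <= 22; these approach x as k grows, and every other convergent or intermediate fraction in range is farther away.
Largest k: floor((22 - q_3)/q_4) = floor((22 - 5)/8) = 2.
That gives (2*11 + 7)/(2*8 + 5) = 29/21.
Compare the errors: |x - 11/8| = |62*8 - 11*45|/(45*8) = 1/360, and |x - 29/21| = |62*21 - 29*45|/(45*21) = 3/945.
Cross-multiplying, 1*945 = 945 < 1080 = 3*360, so 1/360 is smaller: the convergent 11/8 is closer to x than 29/21.

11/8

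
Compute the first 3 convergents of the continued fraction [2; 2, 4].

Using the convergent recurrence p_i = a_i*p_{i-1} + p_{i-2}, q_i = a_i*q_{i-1} + q_{i-2} with p_{-2}=0, p_{-1}=1, q_{-2}=1, q_{-1}=0:
  i=0: a_0=2, p_0 = 2*1 + 0 = 2, q_0 = 2*0 + 1 = 1.
  i=1: a_1=2, p_1 = 2*2 + 1 = 5, q_1 = 2*1 + 0 = 2.
  i=2: a_2=4, p_2 = 4*5 + 2 = 22, q_2 = 4*2 + 1 = 9.

2/1, 5/2, 22/9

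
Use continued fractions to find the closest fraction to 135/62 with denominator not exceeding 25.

Expand x = 135/62 as a continued fraction with the Euclidean algorithm:
  135 = 2*62 + 11, so a_0 = 2.
  62 = 5*11 + 7, so a_1 = 5.
  11 = 1*7 + 4, so a_2 = 1.
  7 = 1*4 + 3, so a_3 = 1.
  4 = 1*3 + 1, so a_4 = 1.
  3 = 3*1 + 0, so a_5 = 3.
so x = [2; 5, 1, 1, 1, 3].
Convergents (p_i = a_i*p_{i-1} + p_{i-2}, q_i = a_i*q_{i-1} + q_{i-2} with p_{-2}=0, p_{-1}=1, q_{-2}=1, q_{-1}=0), until the denominator exceeds 25:
  i=0: a_0=2, p_0 = 2*1 + 0 = 2, q_0 = 2*0 + 1 = 1.
  i=1: a_1=5, p_1 = 5*2 + 1 = 11, q_1 = 5*1 + 0 = 5.
  i=2: a_2=1, p_2 = 1*11 + 2 = 13, q_2 = 1*5 + 1 = 6.
  i=3: a_3=1, p_3 = 1*13 + 11 = 24, q_3 = 1*6 + 5 = 11.
  i=4: a_4=1, p_4 = 1*24 + 13 = 37, q_4 = 1*11 + 6 = 17.
  i=5: a_5=3, p_5 = 3*37 + 24 = 135, q_5 = 3*17 + 11 = 62.
q_5 = 62 > 25, so the last convergent with denominator <= 25 is p_4/q_4 = 37/17.
The closest fraction with denominator <= 25 is either p_4/q_4 or the intermediate fraction (k*p_4 + p_3)/(k*q_4 + q_3) with the largest k >= 1 whose denominator stays <= 25; these approach x as k grows, and every other convergent or intermediate fraction in range is farther away.
Largest k: floor((25 - q_3)/q_4) = floor((25 - 11)/17) = 0.
Since k = 0, no intermediate fraction beyond p_4/q_4 has denominator <= 25, so the convergent 37/17 is the closest (its error is |135*17 - 37*62|/(62*17) = 1/1054).

37/17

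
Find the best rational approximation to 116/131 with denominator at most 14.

Expand x = 116/131 as a continued fraction with the Euclidean algorithm:
  116 = 0*131 + 116, so a_0 = 0.
  131 = 1*116 + 15, so a_1 = 1.
  116 = 7*15 + 11, so a_2 = 7.
  15 = 1*11 + 4, so a_3 = 1.
  11 = 2*4 + 3, so a_4 = 2.
  4 = 1*3 + 1, so a_5 = 1.
  3 = 3*1 + 0, so a_6 = 3.
so x = [0; 1, 7, 1, 2, 1, 3].
Convergents (p_i = a_i*p_{i-1} + p_{i-2}, q_i = a_i*q_{i-1} + q_{i-2} with p_{-2}=0, p_{-1}=1, q_{-2}=1, q_{-1}=0), until the denominator exceeds 14:
  i=0: a_0=0, p_0 = 0*1 + 0 = 0, q_0 = 0*0 + 1 = 1.
  i=1: a_1=1, p_1 = 1*0 + 1 = 1, q_1 = 1*1 + 0 = 1.
  i=2: a_2=7, p_2 = 7*1 + 0 = 7, q_2 = 7*1 + 1 = 8.
  i=3: a_3=1, p_3 = 1*7 + 1 = 8, q_3 = 1*8 + 1 = 9.
  i=4: a_4=2, p_4 = 2*8 + 7 = 23, q_4 = 2*9 + 8 = 26.
q_4 = 26 > 14, so the last convergent with denominator <= 14 is p_3/q_3 = 8/9.
The closest fraction with denominator <= 14 is either p_3/q_3 or the intermediate fraction (k*p_3 + p_2)/(k*q_3 + q_2) with the largest k >= 1 whose denominator stays <= 14; these approach x as k grows, and every other convergent or intermediate fraction in range is farther away.
Largest k: floor((14 - q_2)/q_3) = floor((14 - 8)/9) = 0.
Since k = 0, no intermediate fraction beyond p_3/q_3 has denominator <= 14, so the convergent 8/9 is the closest (its error is |116*9 - 8*131|/(131*9) = 4/1179).

8/9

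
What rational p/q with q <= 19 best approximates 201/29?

Expand x = 201/29 as a continued fraction with the Euclidean algorithm:
  201 = 6*29 + 27, so a_0 = 6.
  29 = 1*27 + 2, so a_1 = 1.
  27 = 13*2 + 1, so a_2 = 13.
  2 = 2*1 + 0, so a_3 = 2.
so x = [6; 1, 13, 2].
Convergents (p_i = a_i*p_{i-1} + p_{i-2}, q_i = a_i*q_{i-1} + q_{i-2} with p_{-2}=0, p_{-1}=1, q_{-2}=1, q_{-1}=0), until the denominator exceeds 19:
  i=0: a_0=6, p_0 = 6*1 + 0 = 6, q_0 = 6*0 + 1 = 1.
  i=1: a_1=1, p_1 = 1*6 + 1 = 7, q_1 = 1*1 + 0 = 1.
  i=2: a_2=13, p_2 = 13*7 + 6 = 97, q_2 = 13*1 + 1 = 14.
  i=3: a_3=2, p_3 = 2*97 + 7 = 201, q_3 = 2*14 + 1 = 29.
q_3 = 29 > 19, so the last convergent with denominator <= 19 is p_2/q_2 = 97/14.
The closest fraction with denominator <= 19 is either p_2/q_2 or the intermediate fraction (k*p_2 + p_1)/(k*q_2 + q_1) with the largest k >= 1 whose denominator stays <= 19; these approach x as k grows, and every other convergent or intermediate fraction in range is farther away.
Largest k: floor((19 - q_1)/q_2) = floor((19 - 1)/14) = 1.
That gives (1*97 + 7)/(1*14 + 1) = 104/15.
Compare the errors: |x - 97/14| = |201*14 - 97*29|/(29*14) = 1/406, and |x - 104/15| = |201*15 - 104*29|/(29*15) = 1/435.
Cross-multiplying, 1*406 = 406 < 435 = 1*435, so 1/435 is smaller: the intermediate fraction 104/15 is closer to x than 97/14.

104/15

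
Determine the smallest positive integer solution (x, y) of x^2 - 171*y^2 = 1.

First expand sqrt(171) as a continued fraction. With x_i = (sqrt(171) + m_i)/d_i and (m_0, d_0) = (0, 1): a_0 = floor(sqrt(171)) = 13, since 13^2 = 169 <= 171 < 196 = 14^2.
Iterate m_{i+1} = d_i*a_i - m_i, d_{i+1} = (171 - m_{i+1}^2)/d_i, a_{i+1} = floor((a_0 + m_{i+1})/d_{i+1}):
  m_1 = 1*13 - 0 = 13, d_1 = (171 - 13^2)/1 = 2/1 = 2, a_1 = floor((13 + 13)/2) = 13.
  m_2 = 2*13 - 13 = 13, d_2 = (171 - 13^2)/2 = 2/2 = 1, a_2 = floor((13 + 13)/1) = 26.
  m_3 = 1*26 - 13 = 13, d_3 = (171 - 13^2)/1 = 2/1 = 2: (m_3, d_3) = (m_1, d_1) = (13, 2), so from here the quotients repeat a_1, a_2; the period length is 2.
So sqrt(171) = [13; (13, 26)] with period length k = 2.
k is even, so the fundamental solution of x^2 - 171y^2 = 1 is (p_{k-1}, q_{k-1}) = (p_1, q_1); compute convergents through index 1.
Convergents (p_i = a_i*p_{i-1} + p_{i-2}, q_i = a_i*q_{i-1} + q_{i-2} with p_{-2}=0, p_{-1}=1, q_{-2}=1, q_{-1}=0):
  i=0: a_0=13, p_0 = 13*1 + 0 = 13, q_0 = 13*0 + 1 = 1.
  i=1: a_1=13, p_1 = 13*13 + 1 = 170, q_1 = 13*1 + 0 = 13.
Check: 170^2 - 171*13^2 = 28900 - 28899 = 1, so (x, y) = (170, 13) solves the equation, and by the theorem it is the least positive solution.

(x, y) = (170, 13)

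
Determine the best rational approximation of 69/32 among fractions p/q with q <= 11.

Expand x = 69/32 as a continued fraction with the Euclidean algorithm:
  69 = 2*32 + 5, so a_0 = 2.
  32 = 6*5 + 2, so a_1 = 6.
  5 = 2*2 + 1, so a_2 = 2.
  2 = 2*1 + 0, so a_3 = 2.
so x = [2; 6, 2, 2].
Convergents (p_i = a_i*p_{i-1} + p_{i-2}, q_i = a_i*q_{i-1} + q_{i-2} with p_{-2}=0, p_{-1}=1, q_{-2}=1, q_{-1}=0), until the denominator exceeds 11:
  i=0: a_0=2, p_0 = 2*1 + 0 = 2, q_0 = 2*0 + 1 = 1.
  i=1: a_1=6, p_1 = 6*2 + 1 = 13, q_1 = 6*1 + 0 = 6.
  i=2: a_2=2, p_2 = 2*13 + 2 = 28, q_2 = 2*6 + 1 = 13.
q_2 = 13 > 11, so the last convergent with denominator <= 11 is p_1/q_1 = 13/6.
The closest fraction with denominator <= 11 is either p_1/q_1 or the intermediate fraction (k*p_1 + p_0)/(k*q_1 + q_0) with the largest k >= 1 whose denominator stays <= 11; these approach x as k grows, and every other convergent or intermediate fraction in range is farther away.
Largest k: floor((11 - q_0)/q_1) = floor((11 - 1)/6) = 1.
That gives (1*13 + 2)/(1*6 + 1) = 15/7.
Compare the errors: |x - 13/6| = |69*6 - 13*32|/(32*6) = 2/192, and |x - 15/7| = |69*7 - 15*32|/(32*7) = 3/224.
Cross-multiplying, 2*224 = 448 < 576 = 3*192, so 2/192 is smaller: the convergent 13/6 is closer to x than 15/7.

13/6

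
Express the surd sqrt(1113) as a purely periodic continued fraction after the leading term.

[33; (2, 1, 3, 3, 1, 8, 1, 3, 3, 1, 2, 66)]

Write x_i = (sqrt(1113) + m_i)/d_i with (m_0, d_0) = (0, 1). a_0 = floor(sqrt(1113)) = 33, since 33^2 = 1089 <= 1113 < 1156 = 34^2.
Iterate m_{i+1} = d_i*a_i - m_i, d_{i+1} = (1113 - m_{i+1}^2)/d_i, a_{i+1} = floor((a_0 + m_{i+1})/d_{i+1}):
  m_1 = 1*33 - 0 = 33, d_1 = (1113 - 33^2)/1 = 24/1 = 24, a_1 = floor((33 + 33)/24) = 2.
  m_2 = 24*2 - 33 = 15, d_2 = (1113 - 15^2)/24 = 888/24 = 37, a_2 = floor((33 + 15)/37) = 1.
  m_3 = 37*1 - 15 = 22, d_3 = (1113 - 22^2)/37 = 629/37 = 17, a_3 = floor((33 + 22)/17) = 3.
  m_4 = 17*3 - 22 = 29, d_4 = (1113 - 29^2)/17 = 272/17 = 16, a_4 = floor((33 + 29)/16) = 3.
  m_5 = 16*3 - 29 = 19, d_5 = (1113 - 19^2)/16 = 752/16 = 47, a_5 = floor((33 + 19)/47) = 1.
  m_6 = 47*1 - 19 = 28, d_6 = (1113 - 28^2)/47 = 329/47 = 7, a_6 = floor((33 + 28)/7) = 8.
  m_7 = 7*8 - 28 = 28, d_7 = (1113 - 28^2)/7 = 329/7 = 47, a_7 = floor((33 + 28)/47) = 1.
  m_8 = 47*1 - 28 = 19, d_8 = (1113 - 19^2)/47 = 752/47 = 16, a_8 = floor((33 + 19)/16) = 3.
  m_9 = 16*3 - 19 = 29, d_9 = (1113 - 29^2)/16 = 272/16 = 17, a_9 = floor((33 + 29)/17) = 3.
  m_10 = 17*3 - 29 = 22, d_10 = (1113 - 22^2)/17 = 629/17 = 37, a_10 = floor((33 + 22)/37) = 1.
  m_11 = 37*1 - 22 = 15, d_11 = (1113 - 15^2)/37 = 888/37 = 24, a_11 = floor((33 + 15)/24) = 2.
  m_12 = 24*2 - 15 = 33, d_12 = (1113 - 33^2)/24 = 24/24 = 1, a_12 = floor((33 + 33)/1) = 66.
  m_13 = 1*66 - 33 = 33, d_13 = (1113 - 33^2)/1 = 24/1 = 24: (m_13, d_13) = (m_1, d_1) = (33, 24), so from here the quotients repeat a_1, ..., a_12; the period length is 12.
Hence the expansion of sqrt(1113) is a_0 = 33 followed by the repeating block 2, 1, 3, 3, 1, 8, 1, 3, 3, 1, 2, 66 (period 12).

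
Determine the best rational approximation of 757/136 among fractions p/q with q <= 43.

Expand x = 757/136 as a continued fraction with the Euclidean algorithm:
  757 = 5*136 + 77, so a_0 = 5.
  136 = 1*77 + 59, so a_1 = 1.
  77 = 1*59 + 18, so a_2 = 1.
  59 = 3*18 + 5, so a_3 = 3.
  18 = 3*5 + 3, so a_4 = 3.
  5 = 1*3 + 2, so a_5 = 1.
  3 = 1*2 + 1, so a_6 = 1.
  2 = 2*1 + 0, so a_7 = 2.
so x = [5; 1, 1, 3, 3, 1, 1, 2].
Convergents (p_i = a_i*p_{i-1} + p_{i-2}, q_i = a_i*q_{i-1} + q_{i-2} with p_{-2}=0, p_{-1}=1, q_{-2}=1, q_{-1}=0), until the denominator exceeds 43:
  i=0: a_0=5, p_0 = 5*1 + 0 = 5, q_0 = 5*0 + 1 = 1.
  i=1: a_1=1, p_1 = 1*5 + 1 = 6, q_1 = 1*1 + 0 = 1.
  i=2: a_2=1, p_2 = 1*6 + 5 = 11, q_2 = 1*1 + 1 = 2.
  i=3: a_3=3, p_3 = 3*11 + 6 = 39, q_3 = 3*2 + 1 = 7.
  i=4: a_4=3, p_4 = 3*39 + 11 = 128, q_4 = 3*7 + 2 = 23.
  i=5: a_5=1, p_5 = 1*128 + 39 = 167, q_5 = 1*23 + 7 = 30.
  i=6: a_6=1, p_6 = 1*167 + 128 = 295, q_6 = 1*30 + 23 = 53.
q_6 = 53 > 43, so the last convergent with denominator <= 43 is p_5/q_5 = 167/30.
The closest fraction with denominator <= 43 is either p_5/q_5 or the intermediate fraction (k*p_5 + p_4)/(k*q_5 + q_4) with the largest k >= 1 whose denominator stays <= 43; these approach x as k grows, and every other convergent or intermediate fraction in range is farther away.
Largest k: floor((43 - q_4)/q_5) = floor((43 - 23)/30) = 0.
Since k = 0, no intermediate fraction beyond p_5/q_5 has denominator <= 43, so the convergent 167/30 is the closest (its error is |757*30 - 167*136|/(136*30) = 2/4080).

167/30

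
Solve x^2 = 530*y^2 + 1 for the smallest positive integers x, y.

First expand sqrt(530) as a continued fraction. With x_i = (sqrt(530) + m_i)/d_i and (m_0, d_0) = (0, 1): a_0 = floor(sqrt(530)) = 23, since 23^2 = 529 <= 530 < 576 = 24^2.
Iterate m_{i+1} = d_i*a_i - m_i, d_{i+1} = (530 - m_{i+1}^2)/d_i, a_{i+1} = floor((a_0 + m_{i+1})/d_{i+1}):
  m_1 = 1*23 - 0 = 23, d_1 = (530 - 23^2)/1 = 1/1 = 1, a_1 = floor((23 + 23)/1) = 46.
  m_2 = 1*46 - 23 = 23, d_2 = (530 - 23^2)/1 = 1/1 = 1: (m_2, d_2) = (m_1, d_1) = (23, 1), so from here the quotient a_1 repeats; the period length is 1.
So sqrt(530) = [23; (46)] with period length k = 1.
k is odd, so (p_{k-1}, q_{k-1}) only solves x^2 - 530y^2 = -1 and the fundamental solution of x^2 - 530y^2 = 1 is (p_{2k-1}, q_{2k-1}) = (p_1, q_1); compute convergents through index 1, running through the period twice.
Convergents (p_i = a_i*p_{i-1} + p_{i-2}, q_i = a_i*q_{i-1} + q_{i-2} with p_{-2}=0, p_{-1}=1, q_{-2}=1, q_{-1}=0):
  i=0: a_0=23, p_0 = 23*1 + 0 = 23, q_0 = 23*0 + 1 = 1.
  i=1: a_1=46, p_1 = 46*23 + 1 = 1059, q_1 = 46*1 + 0 = 46.
Indeed p_0^2 - 530*q_0^2 = 529 - 530 = -1, not +1.
Check: 1059^2 - 530*46^2 = 1121481 - 1121480 = 1, so (x, y) = (1059, 46) solves the equation, and by the theorem it is the least positive solution.

(x, y) = (1059, 46)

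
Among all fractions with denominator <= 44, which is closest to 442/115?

123/32

Expand x = 442/115 as a continued fraction with the Euclidean algorithm:
  442 = 3*115 + 97, so a_0 = 3.
  115 = 1*97 + 18, so a_1 = 1.
  97 = 5*18 + 7, so a_2 = 5.
  18 = 2*7 + 4, so a_3 = 2.
  7 = 1*4 + 3, so a_4 = 1.
  4 = 1*3 + 1, so a_5 = 1.
  3 = 3*1 + 0, so a_6 = 3.
so x = [3; 1, 5, 2, 1, 1, 3].
Convergents (p_i = a_i*p_{i-1} + p_{i-2}, q_i = a_i*q_{i-1} + q_{i-2} with p_{-2}=0, p_{-1}=1, q_{-2}=1, q_{-1}=0), until the denominator exceeds 44:
  i=0: a_0=3, p_0 = 3*1 + 0 = 3, q_0 = 3*0 + 1 = 1.
  i=1: a_1=1, p_1 = 1*3 + 1 = 4, q_1 = 1*1 + 0 = 1.
  i=2: a_2=5, p_2 = 5*4 + 3 = 23, q_2 = 5*1 + 1 = 6.
  i=3: a_3=2, p_3 = 2*23 + 4 = 50, q_3 = 2*6 + 1 = 13.
  i=4: a_4=1, p_4 = 1*50 + 23 = 73, q_4 = 1*13 + 6 = 19.
  i=5: a_5=1, p_5 = 1*73 + 50 = 123, q_5 = 1*19 + 13 = 32.
  i=6: a_6=3, p_6 = 3*123 + 73 = 442, q_6 = 3*32 + 19 = 115.
q_6 = 115 > 44, so the last convergent with denominator <= 44 is p_5/q_5 = 123/32.
The closest fraction with denominator <= 44 is either p_5/q_5 or the intermediate fraction (k*p_5 + p_4)/(k*q_5 + q_4) with the largest k >= 1 whose denominator stays <= 44; these approach x as k grows, and every other convergent or intermediate fraction in range is farther away.
Largest k: floor((44 - q_4)/q_5) = floor((44 - 19)/32) = 0.
Since k = 0, no intermediate fraction beyond p_5/q_5 has denominator <= 44, so the convergent 123/32 is the closest (its error is |442*32 - 123*115|/(115*32) = 1/3680).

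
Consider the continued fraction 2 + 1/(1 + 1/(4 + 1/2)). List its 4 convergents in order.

Using the convergent recurrence p_i = a_i*p_{i-1} + p_{i-2}, q_i = a_i*q_{i-1} + q_{i-2} with p_{-2}=0, p_{-1}=1, q_{-2}=1, q_{-1}=0:
  i=0: a_0=2, p_0 = 2*1 + 0 = 2, q_0 = 2*0 + 1 = 1.
  i=1: a_1=1, p_1 = 1*2 + 1 = 3, q_1 = 1*1 + 0 = 1.
  i=2: a_2=4, p_2 = 4*3 + 2 = 14, q_2 = 4*1 + 1 = 5.
  i=3: a_3=2, p_3 = 2*14 + 3 = 31, q_3 = 2*5 + 1 = 11.

2/1, 3/1, 14/5, 31/11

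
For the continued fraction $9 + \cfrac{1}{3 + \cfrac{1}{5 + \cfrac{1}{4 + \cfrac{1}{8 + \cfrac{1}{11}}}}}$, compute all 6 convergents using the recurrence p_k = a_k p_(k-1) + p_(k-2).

Using the convergent recurrence p_i = a_i*p_{i-1} + p_{i-2}, q_i = a_i*q_{i-1} + q_{i-2} with p_{-2}=0, p_{-1}=1, q_{-2}=1, q_{-1}=0:
  i=0: a_0=9, p_0 = 9*1 + 0 = 9, q_0 = 9*0 + 1 = 1.
  i=1: a_1=3, p_1 = 3*9 + 1 = 28, q_1 = 3*1 + 0 = 3.
  i=2: a_2=5, p_2 = 5*28 + 9 = 149, q_2 = 5*3 + 1 = 16.
  i=3: a_3=4, p_3 = 4*149 + 28 = 624, q_3 = 4*16 + 3 = 67.
  i=4: a_4=8, p_4 = 8*624 + 149 = 5141, q_4 = 8*67 + 16 = 552.
  i=5: a_5=11, p_5 = 11*5141 + 624 = 57175, q_5 = 11*552 + 67 = 6139.

9/1, 28/3, 149/16, 624/67, 5141/552, 57175/6139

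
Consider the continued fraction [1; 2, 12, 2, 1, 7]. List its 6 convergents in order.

Using the convergent recurrence p_i = a_i*p_{i-1} + p_{i-2}, q_i = a_i*q_{i-1} + q_{i-2} with p_{-2}=0, p_{-1}=1, q_{-2}=1, q_{-1}=0:
  i=0: a_0=1, p_0 = 1*1 + 0 = 1, q_0 = 1*0 + 1 = 1.
  i=1: a_1=2, p_1 = 2*1 + 1 = 3, q_1 = 2*1 + 0 = 2.
  i=2: a_2=12, p_2 = 12*3 + 1 = 37, q_2 = 12*2 + 1 = 25.
  i=3: a_3=2, p_3 = 2*37 + 3 = 77, q_3 = 2*25 + 2 = 52.
  i=4: a_4=1, p_4 = 1*77 + 37 = 114, q_4 = 1*52 + 25 = 77.
  i=5: a_5=7, p_5 = 7*114 + 77 = 875, q_5 = 7*77 + 52 = 591.

1/1, 3/2, 37/25, 77/52, 114/77, 875/591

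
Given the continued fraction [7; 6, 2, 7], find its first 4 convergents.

Using the convergent recurrence p_i = a_i*p_{i-1} + p_{i-2}, q_i = a_i*q_{i-1} + q_{i-2} with p_{-2}=0, p_{-1}=1, q_{-2}=1, q_{-1}=0:
  i=0: a_0=7, p_0 = 7*1 + 0 = 7, q_0 = 7*0 + 1 = 1.
  i=1: a_1=6, p_1 = 6*7 + 1 = 43, q_1 = 6*1 + 0 = 6.
  i=2: a_2=2, p_2 = 2*43 + 7 = 93, q_2 = 2*6 + 1 = 13.
  i=3: a_3=7, p_3 = 7*93 + 43 = 694, q_3 = 7*13 + 6 = 97.

7/1, 43/6, 93/13, 694/97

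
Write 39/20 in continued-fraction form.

Run the Euclidean algorithm on 39 and 20; the successive quotients are the partial quotients a_0, a_1, ... (each step inverts the fractional part left over by the previous one):
  39 = 1*20 + 19, so a_0 = 1.
  20 = 1*19 + 1, so a_1 = 1.
  19 = 19*1 + 0, so a_2 = 19.
The remainder reaches 0 after 3 divisions, so the expansion has 3 partial quotients, read off in order.

[1; 1, 19]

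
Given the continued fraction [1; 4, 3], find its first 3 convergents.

1/1, 5/4, 16/13

Using the convergent recurrence p_i = a_i*p_{i-1} + p_{i-2}, q_i = a_i*q_{i-1} + q_{i-2} with p_{-2}=0, p_{-1}=1, q_{-2}=1, q_{-1}=0:
  i=0: a_0=1, p_0 = 1*1 + 0 = 1, q_0 = 1*0 + 1 = 1.
  i=1: a_1=4, p_1 = 4*1 + 1 = 5, q_1 = 4*1 + 0 = 4.
  i=2: a_2=3, p_2 = 3*5 + 1 = 16, q_2 = 3*4 + 1 = 13.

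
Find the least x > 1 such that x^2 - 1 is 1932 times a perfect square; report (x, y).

First expand sqrt(1932) as a continued fraction. With x_i = (sqrt(1932) + m_i)/d_i and (m_0, d_0) = (0, 1): a_0 = floor(sqrt(1932)) = 43, since 43^2 = 1849 <= 1932 < 1936 = 44^2.
Iterate m_{i+1} = d_i*a_i - m_i, d_{i+1} = (1932 - m_{i+1}^2)/d_i, a_{i+1} = floor((a_0 + m_{i+1})/d_{i+1}):
  m_1 = 1*43 - 0 = 43, d_1 = (1932 - 43^2)/1 = 83/1 = 83, a_1 = floor((43 + 43)/83) = 1.
  m_2 = 83*1 - 43 = 40, d_2 = (1932 - 40^2)/83 = 332/83 = 4, a_2 = floor((43 + 40)/4) = 20.
  m_3 = 4*20 - 40 = 40, d_3 = (1932 - 40^2)/4 = 332/4 = 83, a_3 = floor((43 + 40)/83) = 1.
  m_4 = 83*1 - 40 = 43, d_4 = (1932 - 43^2)/83 = 83/83 = 1, a_4 = floor((43 + 43)/1) = 86.
  m_5 = 1*86 - 43 = 43, d_5 = (1932 - 43^2)/1 = 83/1 = 83: (m_5, d_5) = (m_1, d_1) = (43, 83), so from here the quotients repeat a_1, ..., a_4; the period length is 4.
So sqrt(1932) = [43; (1, 20, 1, 86)] with period length k = 4.
k is even, so the fundamental solution of x^2 - 1932y^2 = 1 is (p_{k-1}, q_{k-1}) = (p_3, q_3); compute convergents through index 3.
Convergents (p_i = a_i*p_{i-1} + p_{i-2}, q_i = a_i*q_{i-1} + q_{i-2} with p_{-2}=0, p_{-1}=1, q_{-2}=1, q_{-1}=0):
  i=0: a_0=43, p_0 = 43*1 + 0 = 43, q_0 = 43*0 + 1 = 1.
  i=1: a_1=1, p_1 = 1*43 + 1 = 44, q_1 = 1*1 + 0 = 1.
  i=2: a_2=20, p_2 = 20*44 + 43 = 923, q_2 = 20*1 + 1 = 21.
  i=3: a_3=1, p_3 = 1*923 + 44 = 967, q_3 = 1*21 + 1 = 22.
Check: 967^2 - 1932*22^2 = 935089 - 935088 = 1, so (x, y) = (967, 22) solves the equation, and by the theorem it is the least positive solution.

(x, y) = (967, 22)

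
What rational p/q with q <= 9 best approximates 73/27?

19/7

Expand x = 73/27 as a continued fraction with the Euclidean algorithm:
  73 = 2*27 + 19, so a_0 = 2.
  27 = 1*19 + 8, so a_1 = 1.
  19 = 2*8 + 3, so a_2 = 2.
  8 = 2*3 + 2, so a_3 = 2.
  3 = 1*2 + 1, so a_4 = 1.
  2 = 2*1 + 0, so a_5 = 2.
so x = [2; 1, 2, 2, 1, 2].
Convergents (p_i = a_i*p_{i-1} + p_{i-2}, q_i = a_i*q_{i-1} + q_{i-2} with p_{-2}=0, p_{-1}=1, q_{-2}=1, q_{-1}=0), until the denominator exceeds 9:
  i=0: a_0=2, p_0 = 2*1 + 0 = 2, q_0 = 2*0 + 1 = 1.
  i=1: a_1=1, p_1 = 1*2 + 1 = 3, q_1 = 1*1 + 0 = 1.
  i=2: a_2=2, p_2 = 2*3 + 2 = 8, q_2 = 2*1 + 1 = 3.
  i=3: a_3=2, p_3 = 2*8 + 3 = 19, q_3 = 2*3 + 1 = 7.
  i=4: a_4=1, p_4 = 1*19 + 8 = 27, q_4 = 1*7 + 3 = 10.
q_4 = 10 > 9, so the last convergent with denominator <= 9 is p_3/q_3 = 19/7.
The closest fraction with denominator <= 9 is either p_3/q_3 or the intermediate fraction (k*p_3 + p_2)/(k*q_3 + q_2) with the largest k >= 1 whose denominator stays <= 9; these approach x as k grows, and every other convergent or intermediate fraction in range is farther away.
Largest k: floor((9 - q_2)/q_3) = floor((9 - 3)/7) = 0.
Since k = 0, no intermediate fraction beyond p_3/q_3 has denominator <= 9, so the convergent 19/7 is the closest (its error is |73*7 - 19*27|/(27*7) = 2/189).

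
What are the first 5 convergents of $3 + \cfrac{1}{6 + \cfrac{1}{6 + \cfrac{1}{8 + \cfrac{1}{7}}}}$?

Using the convergent recurrence p_i = a_i*p_{i-1} + p_{i-2}, q_i = a_i*q_{i-1} + q_{i-2} with p_{-2}=0, p_{-1}=1, q_{-2}=1, q_{-1}=0:
  i=0: a_0=3, p_0 = 3*1 + 0 = 3, q_0 = 3*0 + 1 = 1.
  i=1: a_1=6, p_1 = 6*3 + 1 = 19, q_1 = 6*1 + 0 = 6.
  i=2: a_2=6, p_2 = 6*19 + 3 = 117, q_2 = 6*6 + 1 = 37.
  i=3: a_3=8, p_3 = 8*117 + 19 = 955, q_3 = 8*37 + 6 = 302.
  i=4: a_4=7, p_4 = 7*955 + 117 = 6802, q_4 = 7*302 + 37 = 2151.

3/1, 19/6, 117/37, 955/302, 6802/2151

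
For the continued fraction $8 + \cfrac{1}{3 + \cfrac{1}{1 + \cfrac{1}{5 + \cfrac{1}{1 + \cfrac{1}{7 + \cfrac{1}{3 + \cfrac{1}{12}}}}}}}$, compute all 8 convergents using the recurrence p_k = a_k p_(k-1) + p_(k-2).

8/1, 25/3, 33/4, 190/23, 223/27, 1751/212, 5476/663, 67463/8168

Using the convergent recurrence p_i = a_i*p_{i-1} + p_{i-2}, q_i = a_i*q_{i-1} + q_{i-2} with p_{-2}=0, p_{-1}=1, q_{-2}=1, q_{-1}=0:
  i=0: a_0=8, p_0 = 8*1 + 0 = 8, q_0 = 8*0 + 1 = 1.
  i=1: a_1=3, p_1 = 3*8 + 1 = 25, q_1 = 3*1 + 0 = 3.
  i=2: a_2=1, p_2 = 1*25 + 8 = 33, q_2 = 1*3 + 1 = 4.
  i=3: a_3=5, p_3 = 5*33 + 25 = 190, q_3 = 5*4 + 3 = 23.
  i=4: a_4=1, p_4 = 1*190 + 33 = 223, q_4 = 1*23 + 4 = 27.
  i=5: a_5=7, p_5 = 7*223 + 190 = 1751, q_5 = 7*27 + 23 = 212.
  i=6: a_6=3, p_6 = 3*1751 + 223 = 5476, q_6 = 3*212 + 27 = 663.
  i=7: a_7=12, p_7 = 12*5476 + 1751 = 67463, q_7 = 12*663 + 212 = 8168.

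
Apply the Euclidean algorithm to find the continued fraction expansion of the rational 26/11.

Run the Euclidean algorithm on 26 and 11; the successive quotients are the partial quotients a_0, a_1, ... (each step inverts the fractional part left over by the previous one):
  26 = 2*11 + 4, so a_0 = 2.
  11 = 2*4 + 3, so a_1 = 2.
  4 = 1*3 + 1, so a_2 = 1.
  3 = 3*1 + 0, so a_3 = 3.
The remainder reaches 0 after 4 divisions, so the expansion has 4 partial quotients, read off in order.

[2; 2, 1, 3]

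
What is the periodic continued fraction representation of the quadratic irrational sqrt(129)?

Write x_i = (sqrt(129) + m_i)/d_i with (m_0, d_0) = (0, 1). a_0 = floor(sqrt(129)) = 11, since 11^2 = 121 <= 129 < 144 = 12^2.
Iterate m_{i+1} = d_i*a_i - m_i, d_{i+1} = (129 - m_{i+1}^2)/d_i, a_{i+1} = floor((a_0 + m_{i+1})/d_{i+1}):
  m_1 = 1*11 - 0 = 11, d_1 = (129 - 11^2)/1 = 8/1 = 8, a_1 = floor((11 + 11)/8) = 2.
  m_2 = 8*2 - 11 = 5, d_2 = (129 - 5^2)/8 = 104/8 = 13, a_2 = floor((11 + 5)/13) = 1.
  m_3 = 13*1 - 5 = 8, d_3 = (129 - 8^2)/13 = 65/13 = 5, a_3 = floor((11 + 8)/5) = 3.
  m_4 = 5*3 - 8 = 7, d_4 = (129 - 7^2)/5 = 80/5 = 16, a_4 = floor((11 + 7)/16) = 1.
  m_5 = 16*1 - 7 = 9, d_5 = (129 - 9^2)/16 = 48/16 = 3, a_5 = floor((11 + 9)/3) = 6.
  m_6 = 3*6 - 9 = 9, d_6 = (129 - 9^2)/3 = 48/3 = 16, a_6 = floor((11 + 9)/16) = 1.
  m_7 = 16*1 - 9 = 7, d_7 = (129 - 7^2)/16 = 80/16 = 5, a_7 = floor((11 + 7)/5) = 3.
  m_8 = 5*3 - 7 = 8, d_8 = (129 - 8^2)/5 = 65/5 = 13, a_8 = floor((11 + 8)/13) = 1.
  m_9 = 13*1 - 8 = 5, d_9 = (129 - 5^2)/13 = 104/13 = 8, a_9 = floor((11 + 5)/8) = 2.
  m_10 = 8*2 - 5 = 11, d_10 = (129 - 11^2)/8 = 8/8 = 1, a_10 = floor((11 + 11)/1) = 22.
  m_11 = 1*22 - 11 = 11, d_11 = (129 - 11^2)/1 = 8/1 = 8: (m_11, d_11) = (m_1, d_1) = (11, 8), so from here the quotients repeat a_1, ..., a_10; the period length is 10.
Hence the expansion of sqrt(129) is a_0 = 11 followed by the repeating block 2, 1, 3, 1, 6, 1, 3, 1, 2, 22 (period 10).

[11; (2, 1, 3, 1, 6, 1, 3, 1, 2, 22)]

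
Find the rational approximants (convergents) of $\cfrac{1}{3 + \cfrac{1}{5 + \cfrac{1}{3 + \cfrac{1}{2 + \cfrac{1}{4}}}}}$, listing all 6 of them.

0/1, 1/3, 5/16, 16/51, 37/118, 164/523

Using the convergent recurrence p_i = a_i*p_{i-1} + p_{i-2}, q_i = a_i*q_{i-1} + q_{i-2} with p_{-2}=0, p_{-1}=1, q_{-2}=1, q_{-1}=0:
  i=0: a_0=0, p_0 = 0*1 + 0 = 0, q_0 = 0*0 + 1 = 1.
  i=1: a_1=3, p_1 = 3*0 + 1 = 1, q_1 = 3*1 + 0 = 3.
  i=2: a_2=5, p_2 = 5*1 + 0 = 5, q_2 = 5*3 + 1 = 16.
  i=3: a_3=3, p_3 = 3*5 + 1 = 16, q_3 = 3*16 + 3 = 51.
  i=4: a_4=2, p_4 = 2*16 + 5 = 37, q_4 = 2*51 + 16 = 118.
  i=5: a_5=4, p_5 = 4*37 + 16 = 164, q_5 = 4*118 + 51 = 523.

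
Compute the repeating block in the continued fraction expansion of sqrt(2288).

Write x_i = (sqrt(2288) + m_i)/d_i with (m_0, d_0) = (0, 1). a_0 = floor(sqrt(2288)) = 47, since 47^2 = 2209 <= 2288 < 2304 = 48^2.
Iterate m_{i+1} = d_i*a_i - m_i, d_{i+1} = (2288 - m_{i+1}^2)/d_i, a_{i+1} = floor((a_0 + m_{i+1})/d_{i+1}):
  m_1 = 1*47 - 0 = 47, d_1 = (2288 - 47^2)/1 = 79/1 = 79, a_1 = floor((47 + 47)/79) = 1.
  m_2 = 79*1 - 47 = 32, d_2 = (2288 - 32^2)/79 = 1264/79 = 16, a_2 = floor((47 + 32)/16) = 4.
  m_3 = 16*4 - 32 = 32, d_3 = (2288 - 32^2)/16 = 1264/16 = 79, a_3 = floor((47 + 32)/79) = 1.
  m_4 = 79*1 - 32 = 47, d_4 = (2288 - 47^2)/79 = 79/79 = 1, a_4 = floor((47 + 47)/1) = 94.
  m_5 = 1*94 - 47 = 47, d_5 = (2288 - 47^2)/1 = 79/1 = 79: (m_5, d_5) = (m_1, d_1) = (47, 79), so from here the quotients repeat a_1, ..., a_4; the period length is 4.
Hence the expansion of sqrt(2288) is a_0 = 47 followed by the repeating block 1, 4, 1, 94 (period 4).

[47; (1, 4, 1, 94)]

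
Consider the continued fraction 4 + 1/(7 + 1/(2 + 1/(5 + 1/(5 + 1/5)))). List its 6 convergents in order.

Using the convergent recurrence p_i = a_i*p_{i-1} + p_{i-2}, q_i = a_i*q_{i-1} + q_{i-2} with p_{-2}=0, p_{-1}=1, q_{-2}=1, q_{-1}=0:
  i=0: a_0=4, p_0 = 4*1 + 0 = 4, q_0 = 4*0 + 1 = 1.
  i=1: a_1=7, p_1 = 7*4 + 1 = 29, q_1 = 7*1 + 0 = 7.
  i=2: a_2=2, p_2 = 2*29 + 4 = 62, q_2 = 2*7 + 1 = 15.
  i=3: a_3=5, p_3 = 5*62 + 29 = 339, q_3 = 5*15 + 7 = 82.
  i=4: a_4=5, p_4 = 5*339 + 62 = 1757, q_4 = 5*82 + 15 = 425.
  i=5: a_5=5, p_5 = 5*1757 + 339 = 9124, q_5 = 5*425 + 82 = 2207.

4/1, 29/7, 62/15, 339/82, 1757/425, 9124/2207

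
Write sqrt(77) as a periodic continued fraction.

Write x_i = (sqrt(77) + m_i)/d_i with (m_0, d_0) = (0, 1). a_0 = floor(sqrt(77)) = 8, since 8^2 = 64 <= 77 < 81 = 9^2.
Iterate m_{i+1} = d_i*a_i - m_i, d_{i+1} = (77 - m_{i+1}^2)/d_i, a_{i+1} = floor((a_0 + m_{i+1})/d_{i+1}):
  m_1 = 1*8 - 0 = 8, d_1 = (77 - 8^2)/1 = 13/1 = 13, a_1 = floor((8 + 8)/13) = 1.
  m_2 = 13*1 - 8 = 5, d_2 = (77 - 5^2)/13 = 52/13 = 4, a_2 = floor((8 + 5)/4) = 3.
  m_3 = 4*3 - 5 = 7, d_3 = (77 - 7^2)/4 = 28/4 = 7, a_3 = floor((8 + 7)/7) = 2.
  m_4 = 7*2 - 7 = 7, d_4 = (77 - 7^2)/7 = 28/7 = 4, a_4 = floor((8 + 7)/4) = 3.
  m_5 = 4*3 - 7 = 5, d_5 = (77 - 5^2)/4 = 52/4 = 13, a_5 = floor((8 + 5)/13) = 1.
  m_6 = 13*1 - 5 = 8, d_6 = (77 - 8^2)/13 = 13/13 = 1, a_6 = floor((8 + 8)/1) = 16.
  m_7 = 1*16 - 8 = 8, d_7 = (77 - 8^2)/1 = 13/1 = 13: (m_7, d_7) = (m_1, d_1) = (8, 13), so from here the quotients repeat a_1, ..., a_6; the period length is 6.
Hence the expansion of sqrt(77) is a_0 = 8 followed by the repeating block 1, 3, 2, 3, 1, 16 (period 6).

[8; (1, 3, 2, 3, 1, 16)]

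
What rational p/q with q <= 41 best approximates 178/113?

63/40

Expand x = 178/113 as a continued fraction with the Euclidean algorithm:
  178 = 1*113 + 65, so a_0 = 1.
  113 = 1*65 + 48, so a_1 = 1.
  65 = 1*48 + 17, so a_2 = 1.
  48 = 2*17 + 14, so a_3 = 2.
  17 = 1*14 + 3, so a_4 = 1.
  14 = 4*3 + 2, so a_5 = 4.
  3 = 1*2 + 1, so a_6 = 1.
  2 = 2*1 + 0, so a_7 = 2.
so x = [1; 1, 1, 2, 1, 4, 1, 2].
Convergents (p_i = a_i*p_{i-1} + p_{i-2}, q_i = a_i*q_{i-1} + q_{i-2} with p_{-2}=0, p_{-1}=1, q_{-2}=1, q_{-1}=0), until the denominator exceeds 41:
  i=0: a_0=1, p_0 = 1*1 + 0 = 1, q_0 = 1*0 + 1 = 1.
  i=1: a_1=1, p_1 = 1*1 + 1 = 2, q_1 = 1*1 + 0 = 1.
  i=2: a_2=1, p_2 = 1*2 + 1 = 3, q_2 = 1*1 + 1 = 2.
  i=3: a_3=2, p_3 = 2*3 + 2 = 8, q_3 = 2*2 + 1 = 5.
  i=4: a_4=1, p_4 = 1*8 + 3 = 11, q_4 = 1*5 + 2 = 7.
  i=5: a_5=4, p_5 = 4*11 + 8 = 52, q_5 = 4*7 + 5 = 33.
  i=6: a_6=1, p_6 = 1*52 + 11 = 63, q_6 = 1*33 + 7 = 40.
  i=7: a_7=2, p_7 = 2*63 + 52 = 178, q_7 = 2*40 + 33 = 113.
q_7 = 113 > 41, so the last convergent with denominator <= 41 is p_6/q_6 = 63/40.
The closest fraction with denominator <= 41 is either p_6/q_6 or the intermediate fraction (k*p_6 + p_5)/(k*q_6 + q_5) with the largest k >= 1 whose denominator stays <= 41; these approach x as k grows, and every other convergent or intermediate fraction in range is farther away.
Largest k: floor((41 - q_5)/q_6) = floor((41 - 33)/40) = 0.
Since k = 0, no intermediate fraction beyond p_6/q_6 has denominator <= 41, so the convergent 63/40 is the closest (its error is |178*40 - 63*113|/(113*40) = 1/4520).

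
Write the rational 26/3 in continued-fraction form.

[8; 1, 2]

Run the Euclidean algorithm on 26 and 3; the successive quotients are the partial quotients a_0, a_1, ... (each step inverts the fractional part left over by the previous one):
  26 = 8*3 + 2, so a_0 = 8.
  3 = 1*2 + 1, so a_1 = 1.
  2 = 2*1 + 0, so a_2 = 2.
The remainder reaches 0 after 3 divisions, so the expansion has 3 partial quotients, read off in order.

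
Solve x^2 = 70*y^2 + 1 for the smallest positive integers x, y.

First expand sqrt(70) as a continued fraction. With x_i = (sqrt(70) + m_i)/d_i and (m_0, d_0) = (0, 1): a_0 = floor(sqrt(70)) = 8, since 8^2 = 64 <= 70 < 81 = 9^2.
Iterate m_{i+1} = d_i*a_i - m_i, d_{i+1} = (70 - m_{i+1}^2)/d_i, a_{i+1} = floor((a_0 + m_{i+1})/d_{i+1}):
  m_1 = 1*8 - 0 = 8, d_1 = (70 - 8^2)/1 = 6/1 = 6, a_1 = floor((8 + 8)/6) = 2.
  m_2 = 6*2 - 8 = 4, d_2 = (70 - 4^2)/6 = 54/6 = 9, a_2 = floor((8 + 4)/9) = 1.
  m_3 = 9*1 - 4 = 5, d_3 = (70 - 5^2)/9 = 45/9 = 5, a_3 = floor((8 + 5)/5) = 2.
  m_4 = 5*2 - 5 = 5, d_4 = (70 - 5^2)/5 = 45/5 = 9, a_4 = floor((8 + 5)/9) = 1.
  m_5 = 9*1 - 5 = 4, d_5 = (70 - 4^2)/9 = 54/9 = 6, a_5 = floor((8 + 4)/6) = 2.
  m_6 = 6*2 - 4 = 8, d_6 = (70 - 8^2)/6 = 6/6 = 1, a_6 = floor((8 + 8)/1) = 16.
  m_7 = 1*16 - 8 = 8, d_7 = (70 - 8^2)/1 = 6/1 = 6: (m_7, d_7) = (m_1, d_1) = (8, 6), so from here the quotients repeat a_1, ..., a_6; the period length is 6.
So sqrt(70) = [8; (2, 1, 2, 1, 2, 16)] with period length k = 6.
k is even, so the fundamental solution of x^2 - 70y^2 = 1 is (p_{k-1}, q_{k-1}) = (p_5, q_5); compute convergents through index 5.
Convergents (p_i = a_i*p_{i-1} + p_{i-2}, q_i = a_i*q_{i-1} + q_{i-2} with p_{-2}=0, p_{-1}=1, q_{-2}=1, q_{-1}=0):
  i=0: a_0=8, p_0 = 8*1 + 0 = 8, q_0 = 8*0 + 1 = 1.
  i=1: a_1=2, p_1 = 2*8 + 1 = 17, q_1 = 2*1 + 0 = 2.
  i=2: a_2=1, p_2 = 1*17 + 8 = 25, q_2 = 1*2 + 1 = 3.
  i=3: a_3=2, p_3 = 2*25 + 17 = 67, q_3 = 2*3 + 2 = 8.
  i=4: a_4=1, p_4 = 1*67 + 25 = 92, q_4 = 1*8 + 3 = 11.
  i=5: a_5=2, p_5 = 2*92 + 67 = 251, q_5 = 2*11 + 8 = 30.
Check: 251^2 - 70*30^2 = 63001 - 63000 = 1, so (x, y) = (251, 30) solves the equation, and by the theorem it is the least positive solution.

(x, y) = (251, 30)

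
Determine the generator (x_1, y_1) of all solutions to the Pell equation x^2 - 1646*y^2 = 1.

(x, y) = (80655, 1988)

First expand sqrt(1646) as a continued fraction. With x_i = (sqrt(1646) + m_i)/d_i and (m_0, d_0) = (0, 1): a_0 = floor(sqrt(1646)) = 40, since 40^2 = 1600 <= 1646 < 1681 = 41^2.
Iterate m_{i+1} = d_i*a_i - m_i, d_{i+1} = (1646 - m_{i+1}^2)/d_i, a_{i+1} = floor((a_0 + m_{i+1})/d_{i+1}):
  m_1 = 1*40 - 0 = 40, d_1 = (1646 - 40^2)/1 = 46/1 = 46, a_1 = floor((40 + 40)/46) = 1.
  m_2 = 46*1 - 40 = 6, d_2 = (1646 - 6^2)/46 = 1610/46 = 35, a_2 = floor((40 + 6)/35) = 1.
  m_3 = 35*1 - 6 = 29, d_3 = (1646 - 29^2)/35 = 805/35 = 23, a_3 = floor((40 + 29)/23) = 3.
  m_4 = 23*3 - 29 = 40, d_4 = (1646 - 40^2)/23 = 46/23 = 2, a_4 = floor((40 + 40)/2) = 40.
  m_5 = 2*40 - 40 = 40, d_5 = (1646 - 40^2)/2 = 46/2 = 23, a_5 = floor((40 + 40)/23) = 3.
  m_6 = 23*3 - 40 = 29, d_6 = (1646 - 29^2)/23 = 805/23 = 35, a_6 = floor((40 + 29)/35) = 1.
  m_7 = 35*1 - 29 = 6, d_7 = (1646 - 6^2)/35 = 1610/35 = 46, a_7 = floor((40 + 6)/46) = 1.
  m_8 = 46*1 - 6 = 40, d_8 = (1646 - 40^2)/46 = 46/46 = 1, a_8 = floor((40 + 40)/1) = 80.
  m_9 = 1*80 - 40 = 40, d_9 = (1646 - 40^2)/1 = 46/1 = 46: (m_9, d_9) = (m_1, d_1) = (40, 46), so from here the quotients repeat a_1, ..., a_8; the period length is 8.
So sqrt(1646) = [40; (1, 1, 3, 40, 3, 1, 1, 80)] with period length k = 8.
k is even, so the fundamental solution of x^2 - 1646y^2 = 1 is (p_{k-1}, q_{k-1}) = (p_7, q_7); compute convergents through index 7.
Convergents (p_i = a_i*p_{i-1} + p_{i-2}, q_i = a_i*q_{i-1} + q_{i-2} with p_{-2}=0, p_{-1}=1, q_{-2}=1, q_{-1}=0):
  i=0: a_0=40, p_0 = 40*1 + 0 = 40, q_0 = 40*0 + 1 = 1.
  i=1: a_1=1, p_1 = 1*40 + 1 = 41, q_1 = 1*1 + 0 = 1.
  i=2: a_2=1, p_2 = 1*41 + 40 = 81, q_2 = 1*1 + 1 = 2.
  i=3: a_3=3, p_3 = 3*81 + 41 = 284, q_3 = 3*2 + 1 = 7.
  i=4: a_4=40, p_4 = 40*284 + 81 = 11441, q_4 = 40*7 + 2 = 282.
  i=5: a_5=3, p_5 = 3*11441 + 284 = 34607, q_5 = 3*282 + 7 = 853.
  i=6: a_6=1, p_6 = 1*34607 + 11441 = 46048, q_6 = 1*853 + 282 = 1135.
  i=7: a_7=1, p_7 = 1*46048 + 34607 = 80655, q_7 = 1*1135 + 853 = 1988.
Check: 80655^2 - 1646*1988^2 = 6505229025 - 6505229024 = 1, so (x, y) = (80655, 1988) solves the equation, and by the theorem it is the least positive solution.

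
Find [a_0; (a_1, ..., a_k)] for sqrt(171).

Write x_i = (sqrt(171) + m_i)/d_i with (m_0, d_0) = (0, 1). a_0 = floor(sqrt(171)) = 13, since 13^2 = 169 <= 171 < 196 = 14^2.
Iterate m_{i+1} = d_i*a_i - m_i, d_{i+1} = (171 - m_{i+1}^2)/d_i, a_{i+1} = floor((a_0 + m_{i+1})/d_{i+1}):
  m_1 = 1*13 - 0 = 13, d_1 = (171 - 13^2)/1 = 2/1 = 2, a_1 = floor((13 + 13)/2) = 13.
  m_2 = 2*13 - 13 = 13, d_2 = (171 - 13^2)/2 = 2/2 = 1, a_2 = floor((13 + 13)/1) = 26.
  m_3 = 1*26 - 13 = 13, d_3 = (171 - 13^2)/1 = 2/1 = 2: (m_3, d_3) = (m_1, d_1) = (13, 2), so from here the quotients repeat a_1, a_2; the period length is 2.
Hence the expansion of sqrt(171) is a_0 = 13 followed by the repeating block 13, 26 (period 2).

[13; (13, 26)]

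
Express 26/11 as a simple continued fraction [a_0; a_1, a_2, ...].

[2; 2, 1, 3]

Run the Euclidean algorithm on 26 and 11; the successive quotients are the partial quotients a_0, a_1, ... (each step inverts the fractional part left over by the previous one):
  26 = 2*11 + 4, so a_0 = 2.
  11 = 2*4 + 3, so a_1 = 2.
  4 = 1*3 + 1, so a_2 = 1.
  3 = 3*1 + 0, so a_3 = 3.
The remainder reaches 0 after 4 divisions, so the expansion has 4 partial quotients, read off in order.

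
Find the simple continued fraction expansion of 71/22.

[3; 4, 2, 2]

Run the Euclidean algorithm on 71 and 22; the successive quotients are the partial quotients a_0, a_1, ... (each step inverts the fractional part left over by the previous one):
  71 = 3*22 + 5, so a_0 = 3.
  22 = 4*5 + 2, so a_1 = 4.
  5 = 2*2 + 1, so a_2 = 2.
  2 = 2*1 + 0, so a_3 = 2.
The remainder reaches 0 after 4 divisions, so the expansion has 4 partial quotients, read off in order.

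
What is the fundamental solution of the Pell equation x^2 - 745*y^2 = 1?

(x, y) = (12769001, 467820)

First expand sqrt(745) as a continued fraction. With x_i = (sqrt(745) + m_i)/d_i and (m_0, d_0) = (0, 1): a_0 = floor(sqrt(745)) = 27, since 27^2 = 729 <= 745 < 784 = 28^2.
Iterate m_{i+1} = d_i*a_i - m_i, d_{i+1} = (745 - m_{i+1}^2)/d_i, a_{i+1} = floor((a_0 + m_{i+1})/d_{i+1}):
  m_1 = 1*27 - 0 = 27, d_1 = (745 - 27^2)/1 = 16/1 = 16, a_1 = floor((27 + 27)/16) = 3.
  m_2 = 16*3 - 27 = 21, d_2 = (745 - 21^2)/16 = 304/16 = 19, a_2 = floor((27 + 21)/19) = 2.
  m_3 = 19*2 - 21 = 17, d_3 = (745 - 17^2)/19 = 456/19 = 24, a_3 = floor((27 + 17)/24) = 1.
  m_4 = 24*1 - 17 = 7, d_4 = (745 - 7^2)/24 = 696/24 = 29, a_4 = floor((27 + 7)/29) = 1.
  m_5 = 29*1 - 7 = 22, d_5 = (745 - 22^2)/29 = 261/29 = 9, a_5 = floor((27 + 22)/9) = 5.
  m_6 = 9*5 - 22 = 23, d_6 = (745 - 23^2)/9 = 216/9 = 24, a_6 = floor((27 + 23)/24) = 2.
  m_7 = 24*2 - 23 = 25, d_7 = (745 - 25^2)/24 = 120/24 = 5, a_7 = floor((27 + 25)/5) = 10.
  m_8 = 5*10 - 25 = 25, d_8 = (745 - 25^2)/5 = 120/5 = 24, a_8 = floor((27 + 25)/24) = 2.
  m_9 = 24*2 - 25 = 23, d_9 = (745 - 23^2)/24 = 216/24 = 9, a_9 = floor((27 + 23)/9) = 5.
  m_10 = 9*5 - 23 = 22, d_10 = (745 - 22^2)/9 = 261/9 = 29, a_10 = floor((27 + 22)/29) = 1.
  m_11 = 29*1 - 22 = 7, d_11 = (745 - 7^2)/29 = 696/29 = 24, a_11 = floor((27 + 7)/24) = 1.
  m_12 = 24*1 - 7 = 17, d_12 = (745 - 17^2)/24 = 456/24 = 19, a_12 = floor((27 + 17)/19) = 2.
  m_13 = 19*2 - 17 = 21, d_13 = (745 - 21^2)/19 = 304/19 = 16, a_13 = floor((27 + 21)/16) = 3.
  m_14 = 16*3 - 21 = 27, d_14 = (745 - 27^2)/16 = 16/16 = 1, a_14 = floor((27 + 27)/1) = 54.
  m_15 = 1*54 - 27 = 27, d_15 = (745 - 27^2)/1 = 16/1 = 16: (m_15, d_15) = (m_1, d_1) = (27, 16), so from here the quotients repeat a_1, ..., a_14; the period length is 14.
So sqrt(745) = [27; (3, 2, 1, 1, 5, 2, 10, 2, 5, 1, 1, 2, 3, 54)] with period length k = 14.
k is even, so the fundamental solution of x^2 - 745y^2 = 1 is (p_{k-1}, q_{k-1}) = (p_13, q_13); compute convergents through index 13.
Convergents (p_i = a_i*p_{i-1} + p_{i-2}, q_i = a_i*q_{i-1} + q_{i-2} with p_{-2}=0, p_{-1}=1, q_{-2}=1, q_{-1}=0):
  i=0: a_0=27, p_0 = 27*1 + 0 = 27, q_0 = 27*0 + 1 = 1.
  i=1: a_1=3, p_1 = 3*27 + 1 = 82, q_1 = 3*1 + 0 = 3.
  i=2: a_2=2, p_2 = 2*82 + 27 = 191, q_2 = 2*3 + 1 = 7.
  i=3: a_3=1, p_3 = 1*191 + 82 = 273, q_3 = 1*7 + 3 = 10.
  i=4: a_4=1, p_4 = 1*273 + 191 = 464, q_4 = 1*10 + 7 = 17.
  i=5: a_5=5, p_5 = 5*464 + 273 = 2593, q_5 = 5*17 + 10 = 95.
  i=6: a_6=2, p_6 = 2*2593 + 464 = 5650, q_6 = 2*95 + 17 = 207.
  i=7: a_7=10, p_7 = 10*5650 + 2593 = 59093, q_7 = 10*207 + 95 = 2165.
  i=8: a_8=2, p_8 = 2*59093 + 5650 = 123836, q_8 = 2*2165 + 207 = 4537.
  i=9: a_9=5, p_9 = 5*123836 + 59093 = 678273, q_9 = 5*4537 + 2165 = 24850.
  i=10: a_10=1, p_10 = 1*678273 + 123836 = 802109, q_10 = 1*24850 + 4537 = 29387.
  i=11: a_11=1, p_11 = 1*802109 + 678273 = 1480382, q_11 = 1*29387 + 24850 = 54237.
  i=12: a_12=2, p_12 = 2*1480382 + 802109 = 3762873, q_12 = 2*54237 + 29387 = 137861.
  i=13: a_13=3, p_13 = 3*3762873 + 1480382 = 12769001, q_13 = 3*137861 + 54237 = 467820.
Check: 12769001^2 - 745*467820^2 = 163047386538001 - 163047386538000 = 1, so (x, y) = (12769001, 467820) solves the equation, and by the theorem it is the least positive solution.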